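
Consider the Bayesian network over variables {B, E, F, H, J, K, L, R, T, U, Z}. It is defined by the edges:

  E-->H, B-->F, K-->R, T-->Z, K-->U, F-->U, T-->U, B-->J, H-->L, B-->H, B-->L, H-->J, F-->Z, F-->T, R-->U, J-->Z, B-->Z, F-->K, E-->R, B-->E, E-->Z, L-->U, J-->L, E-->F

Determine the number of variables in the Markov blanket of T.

9

Recall MB(v) = parents ∪ children ∪ spouses, where spouses are the other parents of v's children.
Parents of T: F.
Children of T: U, Z.
For each child, the remaining parents (spouses of T):
  U: F, K, L, R
  Z: B, E, F, J
MB(T) = {B, E, F, J, K, L, R, U, Z}, which has 9 nodes.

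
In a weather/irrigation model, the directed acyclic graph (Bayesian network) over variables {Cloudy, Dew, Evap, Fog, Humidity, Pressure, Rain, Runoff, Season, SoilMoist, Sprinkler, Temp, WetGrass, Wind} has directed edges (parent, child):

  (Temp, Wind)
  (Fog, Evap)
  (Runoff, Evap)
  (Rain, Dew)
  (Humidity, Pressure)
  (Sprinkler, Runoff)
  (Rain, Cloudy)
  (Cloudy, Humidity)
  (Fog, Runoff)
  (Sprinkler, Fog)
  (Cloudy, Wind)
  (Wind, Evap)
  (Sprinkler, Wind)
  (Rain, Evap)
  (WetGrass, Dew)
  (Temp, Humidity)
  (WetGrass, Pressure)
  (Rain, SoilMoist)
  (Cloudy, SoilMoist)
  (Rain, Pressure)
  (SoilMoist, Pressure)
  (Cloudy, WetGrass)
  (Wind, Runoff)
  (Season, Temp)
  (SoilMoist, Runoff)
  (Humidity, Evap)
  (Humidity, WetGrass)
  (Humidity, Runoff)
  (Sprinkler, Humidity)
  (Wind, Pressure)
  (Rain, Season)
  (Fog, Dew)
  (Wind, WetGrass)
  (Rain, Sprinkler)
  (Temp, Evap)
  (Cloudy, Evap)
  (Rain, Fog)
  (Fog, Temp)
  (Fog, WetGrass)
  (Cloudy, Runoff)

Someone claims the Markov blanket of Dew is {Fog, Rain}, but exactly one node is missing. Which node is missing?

WetGrass

Dew's parents: Fog, Rain, WetGrass.
Children of Dew: none.
With no children, Dew has no spouses; the co-parent set is empty.
MB(Dew) = {Fog, Rain, WetGrass}.
Comparing with the claimed set, WetGrass is missing.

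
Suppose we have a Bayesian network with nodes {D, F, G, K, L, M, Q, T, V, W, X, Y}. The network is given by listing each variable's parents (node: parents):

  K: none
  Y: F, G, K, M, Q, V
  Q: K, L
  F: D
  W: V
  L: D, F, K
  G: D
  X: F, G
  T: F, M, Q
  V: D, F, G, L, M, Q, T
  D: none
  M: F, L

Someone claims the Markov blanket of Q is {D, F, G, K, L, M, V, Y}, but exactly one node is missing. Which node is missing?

Q has children T, V, Y.
Parents of Q: K, L.
Parents of each child, excluding Q:
  T's other parents are F, M.
  V also has parents D, F, G, L, M, T.
  Y's other parents are F, G, K, M, V.
MB(Q) = {D, F, G, K, L, M, T, V, Y}.
Comparing with the claimed set, T is missing.

T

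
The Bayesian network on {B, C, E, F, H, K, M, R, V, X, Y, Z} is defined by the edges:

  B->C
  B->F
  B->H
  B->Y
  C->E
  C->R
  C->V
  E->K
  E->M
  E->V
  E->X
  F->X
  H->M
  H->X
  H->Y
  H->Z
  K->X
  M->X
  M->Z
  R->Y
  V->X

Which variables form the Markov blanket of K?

{E, F, H, M, V, X}

Recall MB(v) = parents ∪ children ∪ spouses, where spouses are the other parents of v's children.
K has parent E.
Children of K: X.
Other parents of K's children:
  X's other parents are E, F, H, M, V.
Union: {E} ∪ {X} ∪ {E, F, H, M, V} = {E, F, H, M, V, X}.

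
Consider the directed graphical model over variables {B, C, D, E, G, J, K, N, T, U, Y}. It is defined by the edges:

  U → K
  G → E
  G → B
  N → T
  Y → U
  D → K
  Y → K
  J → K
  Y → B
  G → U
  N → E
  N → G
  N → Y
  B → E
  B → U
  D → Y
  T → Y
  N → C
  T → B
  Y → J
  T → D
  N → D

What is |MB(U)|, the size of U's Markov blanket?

6

The Markov blanket of a node is its parents, its children, and the other parents of its children.
Pa(U) = {B, G, Y}.
U's children: K.
Co-parents of U (other parents of its children):
  K: D, J, Y
MB(U) = {B, D, G, J, K, Y}, which has 6 nodes.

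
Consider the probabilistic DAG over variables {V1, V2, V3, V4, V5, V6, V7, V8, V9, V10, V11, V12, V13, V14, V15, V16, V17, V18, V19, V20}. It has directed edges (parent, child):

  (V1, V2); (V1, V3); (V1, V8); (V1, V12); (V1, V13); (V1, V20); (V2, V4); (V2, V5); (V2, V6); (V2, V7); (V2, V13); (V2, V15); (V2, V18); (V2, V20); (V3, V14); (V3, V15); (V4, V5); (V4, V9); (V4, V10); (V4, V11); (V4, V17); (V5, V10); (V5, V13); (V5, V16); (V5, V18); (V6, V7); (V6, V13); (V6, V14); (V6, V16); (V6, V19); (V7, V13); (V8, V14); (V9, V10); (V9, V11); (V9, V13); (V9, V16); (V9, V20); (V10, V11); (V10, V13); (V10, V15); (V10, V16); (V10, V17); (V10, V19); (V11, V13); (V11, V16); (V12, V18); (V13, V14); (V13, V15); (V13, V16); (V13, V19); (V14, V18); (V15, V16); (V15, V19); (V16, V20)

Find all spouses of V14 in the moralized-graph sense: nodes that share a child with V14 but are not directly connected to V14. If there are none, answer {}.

Children of V14: V18.
  parents(V18) \ {V14} = {V2, V5, V12}.
Excluding nodes already adjacent to V14 (V3, V6, V8, V13, V18), the co-parent-only contribution is {V2, V5, V12}.

{V2, V5, V12}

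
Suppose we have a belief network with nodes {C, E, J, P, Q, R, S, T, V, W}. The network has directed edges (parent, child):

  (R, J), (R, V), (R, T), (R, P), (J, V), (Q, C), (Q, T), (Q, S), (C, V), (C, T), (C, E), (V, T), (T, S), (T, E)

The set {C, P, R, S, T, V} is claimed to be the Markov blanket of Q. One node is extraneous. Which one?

P

By definition, MB(Q) is built from Q's parents, Q's children, and the co-parents of Q.
Pa(Q) = {}.
Children of Q: C, S, T.
For each child, the remaining parents (spouses of Q):
  C: —
  T: C, R, V
  S: T
MB(Q) = {C, R, S, T, V}.
P is neither a parent, child, nor co-parent of Q, so it does not belong.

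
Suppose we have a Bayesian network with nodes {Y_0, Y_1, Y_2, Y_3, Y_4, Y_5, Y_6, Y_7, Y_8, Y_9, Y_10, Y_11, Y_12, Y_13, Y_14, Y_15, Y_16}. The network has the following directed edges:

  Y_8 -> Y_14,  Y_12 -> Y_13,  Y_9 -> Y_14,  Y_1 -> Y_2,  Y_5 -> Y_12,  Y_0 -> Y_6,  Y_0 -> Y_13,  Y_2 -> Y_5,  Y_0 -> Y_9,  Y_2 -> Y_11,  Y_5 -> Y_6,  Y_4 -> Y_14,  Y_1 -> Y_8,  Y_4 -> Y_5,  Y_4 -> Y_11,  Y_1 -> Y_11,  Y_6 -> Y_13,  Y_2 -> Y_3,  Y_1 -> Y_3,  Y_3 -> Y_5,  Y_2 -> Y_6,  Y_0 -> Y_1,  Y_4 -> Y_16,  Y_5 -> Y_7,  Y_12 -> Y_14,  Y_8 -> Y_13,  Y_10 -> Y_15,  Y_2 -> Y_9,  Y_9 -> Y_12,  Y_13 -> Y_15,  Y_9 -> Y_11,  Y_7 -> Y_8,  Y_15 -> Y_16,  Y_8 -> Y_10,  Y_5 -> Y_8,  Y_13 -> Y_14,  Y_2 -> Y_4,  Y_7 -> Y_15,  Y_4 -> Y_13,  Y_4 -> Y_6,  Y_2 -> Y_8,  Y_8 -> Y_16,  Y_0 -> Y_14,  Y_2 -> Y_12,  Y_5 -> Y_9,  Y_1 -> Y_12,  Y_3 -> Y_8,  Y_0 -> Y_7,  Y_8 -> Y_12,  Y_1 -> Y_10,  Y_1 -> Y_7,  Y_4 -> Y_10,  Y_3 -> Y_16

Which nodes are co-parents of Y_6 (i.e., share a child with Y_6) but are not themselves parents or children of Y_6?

Children of Y_6: Y_13.
  Y_13: Y_0, Y_4, Y_8, Y_12
Excluding nodes already adjacent to Y_6 (Y_0, Y_2, Y_4, Y_5, Y_13), the co-parent-only contribution is {Y_8, Y_12}.

{Y_8, Y_12}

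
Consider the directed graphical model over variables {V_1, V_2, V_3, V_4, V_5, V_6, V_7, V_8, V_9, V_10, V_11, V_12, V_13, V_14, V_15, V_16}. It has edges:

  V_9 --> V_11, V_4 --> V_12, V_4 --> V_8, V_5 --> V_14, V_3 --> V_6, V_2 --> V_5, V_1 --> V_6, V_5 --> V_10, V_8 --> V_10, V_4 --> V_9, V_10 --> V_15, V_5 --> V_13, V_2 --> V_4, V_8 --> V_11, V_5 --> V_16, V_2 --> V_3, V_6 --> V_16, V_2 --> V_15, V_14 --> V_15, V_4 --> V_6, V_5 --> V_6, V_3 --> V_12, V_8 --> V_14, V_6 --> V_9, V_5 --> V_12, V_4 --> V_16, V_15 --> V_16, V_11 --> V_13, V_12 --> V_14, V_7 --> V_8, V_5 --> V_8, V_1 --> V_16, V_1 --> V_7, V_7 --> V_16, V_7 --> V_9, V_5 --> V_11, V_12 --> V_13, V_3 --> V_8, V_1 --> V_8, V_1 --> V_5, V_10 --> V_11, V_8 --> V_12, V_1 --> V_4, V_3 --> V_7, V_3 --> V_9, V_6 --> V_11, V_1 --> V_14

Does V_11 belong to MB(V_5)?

V_11 is a child of V_5.
So V_11 ∈ MB(V_5).

Yes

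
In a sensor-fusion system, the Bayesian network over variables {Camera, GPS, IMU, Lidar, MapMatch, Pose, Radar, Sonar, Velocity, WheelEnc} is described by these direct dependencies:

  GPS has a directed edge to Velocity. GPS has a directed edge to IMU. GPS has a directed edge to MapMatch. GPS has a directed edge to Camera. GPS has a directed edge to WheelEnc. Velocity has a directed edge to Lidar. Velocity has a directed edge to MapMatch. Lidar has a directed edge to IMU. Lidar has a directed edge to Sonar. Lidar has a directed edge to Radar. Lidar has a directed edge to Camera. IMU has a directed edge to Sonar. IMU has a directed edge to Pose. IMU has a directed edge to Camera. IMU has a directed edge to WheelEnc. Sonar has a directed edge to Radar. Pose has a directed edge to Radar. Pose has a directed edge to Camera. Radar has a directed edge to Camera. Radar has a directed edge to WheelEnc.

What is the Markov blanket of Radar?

{Camera, GPS, IMU, Lidar, Pose, Sonar, WheelEnc}

Pa(Radar) = {Lidar, Pose, Sonar}.
Children of Radar: Camera, WheelEnc.
For each child, the remaining parents (spouses of Radar):
  Camera: GPS, IMU, Lidar, Pose
  WheelEnc: GPS, IMU
MB(Radar) = {Camera, GPS, IMU, Lidar, Pose, Sonar, WheelEnc}.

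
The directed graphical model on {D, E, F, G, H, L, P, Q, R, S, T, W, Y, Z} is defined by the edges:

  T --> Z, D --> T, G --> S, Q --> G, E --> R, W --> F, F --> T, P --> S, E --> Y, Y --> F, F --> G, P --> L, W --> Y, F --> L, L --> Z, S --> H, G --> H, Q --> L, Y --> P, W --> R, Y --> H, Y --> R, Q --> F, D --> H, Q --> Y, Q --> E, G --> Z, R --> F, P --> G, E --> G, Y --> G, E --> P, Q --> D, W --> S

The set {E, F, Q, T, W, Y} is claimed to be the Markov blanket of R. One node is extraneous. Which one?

T

R has parents E, W, Y.
R has child F.
For each child, the remaining parents (spouses of R):
  F's other parents are Q, W, Y.
MB(R) = {E, F, Q, W, Y}.
T is neither a parent, child, nor co-parent of R, so it does not belong.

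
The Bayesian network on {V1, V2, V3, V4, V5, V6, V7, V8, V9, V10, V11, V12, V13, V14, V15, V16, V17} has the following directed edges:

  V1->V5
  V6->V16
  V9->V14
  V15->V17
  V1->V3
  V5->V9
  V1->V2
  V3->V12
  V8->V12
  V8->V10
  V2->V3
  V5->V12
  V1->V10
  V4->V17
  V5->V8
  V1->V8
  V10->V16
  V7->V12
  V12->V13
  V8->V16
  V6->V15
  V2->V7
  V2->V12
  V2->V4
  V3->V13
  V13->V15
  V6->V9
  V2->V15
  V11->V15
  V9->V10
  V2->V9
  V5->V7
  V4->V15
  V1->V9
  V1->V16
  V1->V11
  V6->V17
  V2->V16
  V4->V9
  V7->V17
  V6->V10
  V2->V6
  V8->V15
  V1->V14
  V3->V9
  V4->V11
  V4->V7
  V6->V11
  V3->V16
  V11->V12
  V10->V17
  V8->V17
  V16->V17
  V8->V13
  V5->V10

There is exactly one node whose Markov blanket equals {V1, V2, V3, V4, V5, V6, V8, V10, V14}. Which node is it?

The target node must have every member of {V1, V2, V3, V4, V5, V6, V8, V10, V14} as a parent, child, or co-parent, and no others.
Parents of V9: V1, V2, V3, V4, V5, V6; children: V10, V14; co-parents: V1, V5, V6, V8.
These exactly cover the given set, so the node is V9.

V9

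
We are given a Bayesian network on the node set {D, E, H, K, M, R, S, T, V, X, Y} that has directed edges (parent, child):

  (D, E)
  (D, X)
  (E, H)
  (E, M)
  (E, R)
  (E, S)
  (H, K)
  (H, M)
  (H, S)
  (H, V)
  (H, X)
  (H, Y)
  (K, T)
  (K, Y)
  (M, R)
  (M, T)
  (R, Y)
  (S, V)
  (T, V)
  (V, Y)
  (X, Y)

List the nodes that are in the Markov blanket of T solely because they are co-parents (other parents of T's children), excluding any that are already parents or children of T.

Children of T: V.
  V also has parents H, S.
Excluding nodes already adjacent to T (K, M, V), the co-parent-only contribution is {H, S}.

{H, S}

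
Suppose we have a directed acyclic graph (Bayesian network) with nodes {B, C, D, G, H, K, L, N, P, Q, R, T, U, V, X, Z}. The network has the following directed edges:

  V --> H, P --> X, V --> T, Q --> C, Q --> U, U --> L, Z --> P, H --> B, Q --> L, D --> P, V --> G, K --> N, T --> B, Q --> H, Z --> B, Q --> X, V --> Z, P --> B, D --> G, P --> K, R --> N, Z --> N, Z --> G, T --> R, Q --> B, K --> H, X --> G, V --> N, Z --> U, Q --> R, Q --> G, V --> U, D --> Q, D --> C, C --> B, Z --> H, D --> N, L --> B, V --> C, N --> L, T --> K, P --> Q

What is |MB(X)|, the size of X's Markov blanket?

6

Recall MB(v) = parents ∪ children ∪ spouses, where spouses are the other parents of v's children.
X's parents: P, Q.
Ch(X) = {G}.
Parents of each child, excluding X:
  G's other parents are D, Q, V, Z.
MB(X) = {D, G, P, Q, V, Z}, which has 6 nodes.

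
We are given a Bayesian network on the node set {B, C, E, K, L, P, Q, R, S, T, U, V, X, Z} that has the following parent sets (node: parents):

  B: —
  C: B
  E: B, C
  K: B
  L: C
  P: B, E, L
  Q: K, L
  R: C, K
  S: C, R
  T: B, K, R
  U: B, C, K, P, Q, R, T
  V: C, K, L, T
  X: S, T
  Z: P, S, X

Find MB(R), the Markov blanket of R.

{B, C, K, P, Q, S, T, U}

Ch(R) = {S, T, U}.
R has parents C, K.
For each child, the remaining parents (spouses of R):
  S also has parent C.
  parents(T) \ {R} = {B, K}.
  parents(U) \ {R} = {B, C, K, P, Q, T}.
Taking the union gives {B, C, K, P, Q, S, T, U}.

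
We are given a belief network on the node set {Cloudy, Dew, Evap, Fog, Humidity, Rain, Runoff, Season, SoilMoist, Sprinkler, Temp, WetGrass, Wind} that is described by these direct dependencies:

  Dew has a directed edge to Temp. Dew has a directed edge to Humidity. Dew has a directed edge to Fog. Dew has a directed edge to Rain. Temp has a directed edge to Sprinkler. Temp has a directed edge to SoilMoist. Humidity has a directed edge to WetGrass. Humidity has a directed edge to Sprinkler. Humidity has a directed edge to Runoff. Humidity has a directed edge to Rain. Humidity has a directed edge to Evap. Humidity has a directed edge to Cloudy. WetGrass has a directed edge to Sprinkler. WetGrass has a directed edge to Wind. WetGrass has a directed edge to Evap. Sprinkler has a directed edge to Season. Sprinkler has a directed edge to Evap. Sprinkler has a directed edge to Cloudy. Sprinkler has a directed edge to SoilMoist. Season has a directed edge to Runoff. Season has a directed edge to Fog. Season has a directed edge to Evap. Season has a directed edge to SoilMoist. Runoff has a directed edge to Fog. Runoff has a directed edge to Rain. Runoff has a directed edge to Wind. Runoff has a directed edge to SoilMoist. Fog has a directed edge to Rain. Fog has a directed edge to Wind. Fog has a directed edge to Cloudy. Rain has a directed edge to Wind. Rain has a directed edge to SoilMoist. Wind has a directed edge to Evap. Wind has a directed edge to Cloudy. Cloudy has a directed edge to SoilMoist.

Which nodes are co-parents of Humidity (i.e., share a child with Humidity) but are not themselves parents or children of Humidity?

Children of Humidity: Cloudy, Evap, Rain, Runoff, Sprinkler, WetGrass.
  WetGrass has no other parent.
  Sprinkler's other parents are Temp, WetGrass.
  Runoff's other parent is Season.
  Rain's other parents are Dew, Fog, Runoff.
  Evap's other parents are Season, Sprinkler, WetGrass, Wind.
  parents(Cloudy) \ {Humidity} = {Fog, Sprinkler, Wind}.
Excluding nodes already adjacent to Humidity (Cloudy, Dew, Evap, Rain, Runoff, Sprinkler, WetGrass), the co-parent-only contribution is {Fog, Season, Temp, Wind}.

{Fog, Season, Temp, Wind}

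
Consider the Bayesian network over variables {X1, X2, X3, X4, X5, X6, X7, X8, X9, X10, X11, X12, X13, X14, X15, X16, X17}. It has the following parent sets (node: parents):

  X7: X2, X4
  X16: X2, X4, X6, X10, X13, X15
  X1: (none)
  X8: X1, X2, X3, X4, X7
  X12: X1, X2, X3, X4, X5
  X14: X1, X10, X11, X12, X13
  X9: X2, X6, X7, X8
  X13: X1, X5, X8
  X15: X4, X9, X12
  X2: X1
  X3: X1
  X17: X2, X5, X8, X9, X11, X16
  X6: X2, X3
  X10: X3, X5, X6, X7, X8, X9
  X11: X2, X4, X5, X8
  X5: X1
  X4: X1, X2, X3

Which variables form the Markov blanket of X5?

Recall MB(v) = parents ∪ children ∪ spouses, where spouses are the other parents of v's children.
X5's parents: X1.
Ch(X5) = {X10, X11, X12, X13, X17}.
Co-parents of X5 (other parents of its children):
  X10 also has parents X3, X6, X7, X8, X9.
  parents(X11) \ {X5} = {X2, X4, X8}.
  X12's other parents are X1, X2, X3, X4.
  X13's other parents are X1, X8.
  parents(X17) \ {X5} = {X2, X8, X9, X11, X16}.
So the Markov blanket of X5 is {X1, X2, X3, X4, X6, X7, X8, X9, X10, X11, X12, X13, X16, X17}.

{X1, X2, X3, X4, X6, X7, X8, X9, X10, X11, X12, X13, X16, X17}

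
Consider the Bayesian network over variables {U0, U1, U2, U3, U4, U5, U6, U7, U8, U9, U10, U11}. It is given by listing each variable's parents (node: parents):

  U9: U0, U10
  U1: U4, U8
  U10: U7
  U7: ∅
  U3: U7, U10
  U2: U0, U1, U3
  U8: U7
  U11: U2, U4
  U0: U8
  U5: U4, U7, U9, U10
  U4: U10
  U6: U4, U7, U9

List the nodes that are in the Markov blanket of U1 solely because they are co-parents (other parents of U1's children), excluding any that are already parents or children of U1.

{U0, U3}

Children of U1: U2.
  U2: U0, U3
Excluding nodes already adjacent to U1 (U2, U4, U8), the co-parent-only contribution is {U0, U3}.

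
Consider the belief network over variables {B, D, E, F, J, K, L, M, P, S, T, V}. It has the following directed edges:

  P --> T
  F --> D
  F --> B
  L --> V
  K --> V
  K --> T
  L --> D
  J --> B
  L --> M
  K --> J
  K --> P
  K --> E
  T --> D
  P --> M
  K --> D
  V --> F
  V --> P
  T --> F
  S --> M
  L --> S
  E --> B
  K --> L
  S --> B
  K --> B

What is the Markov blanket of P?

Recall MB(v) = parents ∪ children ∪ spouses, where spouses are the other parents of v's children.
P's parents: K, V.
P has children M, T.
Other parents of P's children:
  T's other parent is K.
  M's other parents are L, S.
Union: {K, V} ∪ {M, T} ∪ {K, L, S} = {K, L, M, S, T, V}.

{K, L, M, S, T, V}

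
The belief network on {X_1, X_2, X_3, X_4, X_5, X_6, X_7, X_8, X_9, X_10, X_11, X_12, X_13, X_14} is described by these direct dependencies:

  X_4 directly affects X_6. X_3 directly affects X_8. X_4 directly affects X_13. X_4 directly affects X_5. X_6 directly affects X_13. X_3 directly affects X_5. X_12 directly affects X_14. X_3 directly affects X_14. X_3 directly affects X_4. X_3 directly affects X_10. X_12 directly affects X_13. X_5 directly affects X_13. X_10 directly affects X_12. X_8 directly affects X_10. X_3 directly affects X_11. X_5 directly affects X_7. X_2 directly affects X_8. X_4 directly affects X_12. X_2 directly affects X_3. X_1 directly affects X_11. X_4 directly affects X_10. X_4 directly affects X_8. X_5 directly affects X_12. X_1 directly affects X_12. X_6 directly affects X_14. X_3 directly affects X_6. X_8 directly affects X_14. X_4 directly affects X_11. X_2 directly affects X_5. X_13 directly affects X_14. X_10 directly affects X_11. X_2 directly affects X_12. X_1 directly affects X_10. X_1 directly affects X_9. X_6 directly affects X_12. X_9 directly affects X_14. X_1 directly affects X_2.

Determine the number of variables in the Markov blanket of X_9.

7

By definition, MB(X_9) is built from X_9's parents, X_9's children, and the co-parents of X_9.
X_9 has parent X_1.
X_9's children: X_14.
Other parents of X_9's children:
  parents(X_14) \ {X_9} = {X_3, X_6, X_8, X_12, X_13}.
MB(X_9) = {X_1, X_3, X_6, X_8, X_12, X_13, X_14}, which has 7 nodes.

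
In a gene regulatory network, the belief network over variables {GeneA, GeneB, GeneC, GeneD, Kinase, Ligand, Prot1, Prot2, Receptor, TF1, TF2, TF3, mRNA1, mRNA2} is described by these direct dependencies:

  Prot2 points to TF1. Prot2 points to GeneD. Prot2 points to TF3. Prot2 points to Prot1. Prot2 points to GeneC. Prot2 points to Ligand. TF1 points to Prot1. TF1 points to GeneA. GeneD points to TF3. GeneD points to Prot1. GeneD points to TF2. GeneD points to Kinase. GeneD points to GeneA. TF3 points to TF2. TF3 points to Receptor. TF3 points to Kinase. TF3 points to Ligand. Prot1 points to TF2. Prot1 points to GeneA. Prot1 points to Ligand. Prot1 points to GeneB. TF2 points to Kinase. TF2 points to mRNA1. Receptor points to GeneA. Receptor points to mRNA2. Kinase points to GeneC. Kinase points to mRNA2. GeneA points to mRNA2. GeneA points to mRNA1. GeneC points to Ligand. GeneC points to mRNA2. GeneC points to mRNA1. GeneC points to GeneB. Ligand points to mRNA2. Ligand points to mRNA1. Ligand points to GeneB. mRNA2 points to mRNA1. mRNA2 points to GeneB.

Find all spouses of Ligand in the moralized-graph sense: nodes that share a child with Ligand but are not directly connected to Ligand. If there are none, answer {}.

Children of Ligand: GeneB, mRNA1, mRNA2.
  parents(mRNA2) \ {Ligand} = {GeneA, GeneC, Kinase, Receptor}.
  mRNA1 also has parents GeneA, GeneC, TF2, mRNA2.
  GeneB's other parents are GeneC, Prot1, mRNA2.
Excluding nodes already adjacent to Ligand (GeneB, GeneC, Prot1, Prot2, TF3, mRNA1, mRNA2), the co-parent-only contribution is {GeneA, Kinase, Receptor, TF2}.

{GeneA, Kinase, Receptor, TF2}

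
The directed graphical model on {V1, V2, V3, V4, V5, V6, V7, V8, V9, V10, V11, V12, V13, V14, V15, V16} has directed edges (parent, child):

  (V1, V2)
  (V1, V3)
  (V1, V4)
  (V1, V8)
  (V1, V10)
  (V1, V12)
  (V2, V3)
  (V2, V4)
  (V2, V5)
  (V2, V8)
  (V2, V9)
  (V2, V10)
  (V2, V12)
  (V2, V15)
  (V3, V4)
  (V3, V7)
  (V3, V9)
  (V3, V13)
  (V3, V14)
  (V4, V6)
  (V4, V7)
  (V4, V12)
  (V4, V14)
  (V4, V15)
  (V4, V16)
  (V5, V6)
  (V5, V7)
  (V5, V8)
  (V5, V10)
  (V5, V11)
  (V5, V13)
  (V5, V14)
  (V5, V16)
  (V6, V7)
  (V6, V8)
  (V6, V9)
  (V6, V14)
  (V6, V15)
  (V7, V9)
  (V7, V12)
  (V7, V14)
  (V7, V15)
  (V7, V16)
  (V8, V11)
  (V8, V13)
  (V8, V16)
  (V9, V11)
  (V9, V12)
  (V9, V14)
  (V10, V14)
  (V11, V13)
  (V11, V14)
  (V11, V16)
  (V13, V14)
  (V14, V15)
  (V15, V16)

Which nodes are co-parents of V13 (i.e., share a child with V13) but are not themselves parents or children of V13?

Children of V13: V14.
  V14's other parents are V3, V4, V5, V6, V7, V9, V10, V11.
Excluding nodes already adjacent to V13 (V3, V5, V8, V11, V14), the co-parent-only contribution is {V4, V6, V7, V9, V10}.

{V4, V6, V7, V9, V10}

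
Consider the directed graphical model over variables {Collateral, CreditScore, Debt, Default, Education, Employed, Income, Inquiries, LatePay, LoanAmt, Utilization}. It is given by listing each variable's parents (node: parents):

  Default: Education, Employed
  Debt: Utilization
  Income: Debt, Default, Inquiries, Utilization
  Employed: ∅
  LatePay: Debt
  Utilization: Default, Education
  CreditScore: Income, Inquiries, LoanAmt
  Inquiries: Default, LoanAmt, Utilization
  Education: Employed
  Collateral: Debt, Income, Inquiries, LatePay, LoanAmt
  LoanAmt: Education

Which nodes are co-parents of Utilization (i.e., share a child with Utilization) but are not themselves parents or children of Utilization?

{LoanAmt}

Children of Utilization: Debt, Income, Inquiries.
  parents(Inquiries) \ {Utilization} = {Default, LoanAmt}.
  Debt has no other parent.
  parents(Income) \ {Utilization} = {Debt, Default, Inquiries}.
Excluding nodes already adjacent to Utilization (Debt, Default, Education, Income, Inquiries), the co-parent-only contribution is {LoanAmt}.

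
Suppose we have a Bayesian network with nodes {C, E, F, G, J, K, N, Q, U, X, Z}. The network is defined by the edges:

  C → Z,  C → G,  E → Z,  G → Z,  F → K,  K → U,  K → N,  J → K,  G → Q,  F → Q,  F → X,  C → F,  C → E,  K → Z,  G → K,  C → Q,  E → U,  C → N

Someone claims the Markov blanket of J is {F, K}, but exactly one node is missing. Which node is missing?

Children of J: K.
J has no parents.
Parents of each child, excluding J:
  K: F, G
MB(J) = {F, G, K}.
Comparing with the claimed set, G is missing.

G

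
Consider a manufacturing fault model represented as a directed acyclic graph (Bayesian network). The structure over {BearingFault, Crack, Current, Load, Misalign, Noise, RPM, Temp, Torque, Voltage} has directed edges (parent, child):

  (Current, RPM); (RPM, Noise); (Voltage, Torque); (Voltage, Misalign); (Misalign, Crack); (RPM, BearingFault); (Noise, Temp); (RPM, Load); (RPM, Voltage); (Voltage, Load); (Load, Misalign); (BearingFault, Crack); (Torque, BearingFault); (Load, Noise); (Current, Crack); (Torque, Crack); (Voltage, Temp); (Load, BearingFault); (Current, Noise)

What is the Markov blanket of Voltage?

{Load, Misalign, Noise, RPM, Temp, Torque}

Parents of Voltage: RPM.
Children of Voltage: Load, Misalign, Temp, Torque.
Co-parents of Voltage (other parents of its children):
  Load: RPM
  Torque: —
  Misalign: Load
  Temp: Noise
MB(Voltage) = {Load, Misalign, Noise, RPM, Temp, Torque}.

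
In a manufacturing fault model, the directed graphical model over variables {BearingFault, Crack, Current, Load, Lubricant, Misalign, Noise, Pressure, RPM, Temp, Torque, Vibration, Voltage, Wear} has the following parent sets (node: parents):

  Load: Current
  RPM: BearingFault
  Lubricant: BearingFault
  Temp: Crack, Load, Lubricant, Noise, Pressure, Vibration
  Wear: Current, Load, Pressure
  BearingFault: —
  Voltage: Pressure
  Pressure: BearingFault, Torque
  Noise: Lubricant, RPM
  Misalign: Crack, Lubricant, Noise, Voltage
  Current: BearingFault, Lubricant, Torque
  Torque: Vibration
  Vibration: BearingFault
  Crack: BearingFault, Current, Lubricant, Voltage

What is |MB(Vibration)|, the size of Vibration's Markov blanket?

Recall MB(v) = parents ∪ children ∪ spouses, where spouses are the other parents of v's children.
Pa(Vibration) = {BearingFault}.
Vibration has children Temp, Torque.
For each child, the remaining parents (spouses of Vibration):
  Torque: no additional parents.
  parents(Temp) \ {Vibration} = {Crack, Load, Lubricant, Noise, Pressure}.
MB(Vibration) = {BearingFault, Crack, Load, Lubricant, Noise, Pressure, Temp, Torque}, which has 8 nodes.

8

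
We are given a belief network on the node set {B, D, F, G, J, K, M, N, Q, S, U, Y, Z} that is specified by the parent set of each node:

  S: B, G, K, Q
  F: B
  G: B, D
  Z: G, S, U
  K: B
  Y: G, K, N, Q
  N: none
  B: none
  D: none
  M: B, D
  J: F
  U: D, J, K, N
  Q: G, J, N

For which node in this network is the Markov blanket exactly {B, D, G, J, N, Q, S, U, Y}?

The target node must have every member of {B, D, G, J, N, Q, S, U, Y} as a parent, child, or co-parent, and no others.
Parents of K: B; children: S, U, Y; co-parents: B, D, G, J, N, Q.
These exactly cover the given set, so the node is K.

K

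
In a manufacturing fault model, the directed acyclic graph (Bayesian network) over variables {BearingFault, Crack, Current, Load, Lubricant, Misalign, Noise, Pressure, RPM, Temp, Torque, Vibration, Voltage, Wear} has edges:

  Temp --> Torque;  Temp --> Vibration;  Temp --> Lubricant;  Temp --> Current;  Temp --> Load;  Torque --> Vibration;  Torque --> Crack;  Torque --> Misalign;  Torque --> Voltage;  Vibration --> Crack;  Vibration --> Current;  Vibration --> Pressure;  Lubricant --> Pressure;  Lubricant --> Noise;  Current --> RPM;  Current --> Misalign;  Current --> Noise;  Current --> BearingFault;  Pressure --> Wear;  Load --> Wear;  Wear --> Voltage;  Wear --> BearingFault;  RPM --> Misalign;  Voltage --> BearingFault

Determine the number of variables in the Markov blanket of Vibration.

6

By definition, MB(Vibration) is built from Vibration's parents, Vibration's children, and the co-parents of Vibration.
Vibration has children Crack, Current, Pressure.
Vibration's parents: Temp, Torque.
For each child, the remaining parents (spouses of Vibration):
  Crack also has parent Torque.
  parents(Current) \ {Vibration} = {Temp}.
  Pressure's other parent is Lubricant.
MB(Vibration) = {Crack, Current, Lubricant, Pressure, Temp, Torque}, which has 6 nodes.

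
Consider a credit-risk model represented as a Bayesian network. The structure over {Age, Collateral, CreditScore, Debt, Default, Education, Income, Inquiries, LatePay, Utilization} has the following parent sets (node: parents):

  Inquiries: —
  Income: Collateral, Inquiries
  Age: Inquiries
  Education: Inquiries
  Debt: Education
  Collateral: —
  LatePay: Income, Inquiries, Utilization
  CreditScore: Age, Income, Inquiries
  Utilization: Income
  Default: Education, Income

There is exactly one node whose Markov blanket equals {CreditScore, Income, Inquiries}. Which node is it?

The target node must have every member of {CreditScore, Income, Inquiries} as a parent, child, or co-parent, and no others.
Parents of Age: Inquiries; children: CreditScore; co-parents: Income, Inquiries.
These exactly cover the given set, so the node is Age.

Age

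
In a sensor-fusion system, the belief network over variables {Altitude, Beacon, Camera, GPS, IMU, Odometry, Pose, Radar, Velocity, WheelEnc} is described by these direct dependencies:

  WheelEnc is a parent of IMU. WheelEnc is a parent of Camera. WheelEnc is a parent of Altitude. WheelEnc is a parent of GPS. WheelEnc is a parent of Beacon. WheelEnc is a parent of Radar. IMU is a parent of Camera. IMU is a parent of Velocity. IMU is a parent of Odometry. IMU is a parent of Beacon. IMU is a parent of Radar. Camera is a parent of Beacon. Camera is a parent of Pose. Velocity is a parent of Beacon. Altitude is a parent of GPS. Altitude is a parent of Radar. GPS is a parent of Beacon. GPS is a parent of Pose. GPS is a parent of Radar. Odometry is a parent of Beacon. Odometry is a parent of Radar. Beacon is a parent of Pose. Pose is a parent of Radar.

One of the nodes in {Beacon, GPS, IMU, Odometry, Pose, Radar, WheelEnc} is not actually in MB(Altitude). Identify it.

Recall MB(v) = parents ∪ children ∪ spouses, where spouses are the other parents of v's children.
Altitude has parent WheelEnc.
Children of Altitude: GPS, Radar.
Other parents of Altitude's children:
  GPS also has parent WheelEnc.
  Radar also has parents GPS, IMU, Odometry, Pose, WheelEnc.
MB(Altitude) = {GPS, IMU, Odometry, Pose, Radar, WheelEnc}.
Beacon is neither a parent, child, nor co-parent of Altitude, so it does not belong.

Beacon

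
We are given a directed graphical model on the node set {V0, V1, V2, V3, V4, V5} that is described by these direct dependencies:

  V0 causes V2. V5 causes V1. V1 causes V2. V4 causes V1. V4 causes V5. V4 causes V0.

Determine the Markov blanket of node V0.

{V1, V2, V4}

Recall MB(v) = parents ∪ children ∪ spouses, where spouses are the other parents of v's children.
V0 has parent V4.
V0's children: V2.
Co-parents of V0 (other parents of its children):
  V2: V1
Union: {V4} ∪ {V2} ∪ {V1} = {V1, V2, V4}.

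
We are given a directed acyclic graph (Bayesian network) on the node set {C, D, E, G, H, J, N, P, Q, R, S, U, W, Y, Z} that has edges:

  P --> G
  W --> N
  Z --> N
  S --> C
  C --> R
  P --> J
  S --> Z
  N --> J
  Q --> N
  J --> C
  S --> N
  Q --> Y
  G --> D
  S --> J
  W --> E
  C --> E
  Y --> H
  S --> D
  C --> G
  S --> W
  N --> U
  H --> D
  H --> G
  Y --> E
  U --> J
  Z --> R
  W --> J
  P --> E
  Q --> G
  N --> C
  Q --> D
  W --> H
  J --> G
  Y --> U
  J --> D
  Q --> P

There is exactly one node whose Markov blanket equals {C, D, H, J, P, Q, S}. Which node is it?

G

The target node must have every member of {C, D, H, J, P, Q, S} as a parent, child, or co-parent, and no others.
Parents of G: C, H, J, P, Q; children: D; co-parents: H, J, Q, S.
These exactly cover the given set, so the node is G.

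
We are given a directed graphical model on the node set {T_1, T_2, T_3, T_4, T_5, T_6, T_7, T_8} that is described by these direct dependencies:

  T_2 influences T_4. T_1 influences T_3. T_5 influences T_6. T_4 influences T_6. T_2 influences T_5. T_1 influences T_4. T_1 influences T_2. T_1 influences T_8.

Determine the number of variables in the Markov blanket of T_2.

3

A node's Markov blanket = Pa ∪ Ch ∪ (parents of Ch other than the node itself).
Pa(T_2) = {T_1}.
T_2 has children T_4, T_5.
Other parents of T_2's children:
  T_4: T_1
  T_5: —
MB(T_2) = {T_1, T_4, T_5}, which has 3 nodes.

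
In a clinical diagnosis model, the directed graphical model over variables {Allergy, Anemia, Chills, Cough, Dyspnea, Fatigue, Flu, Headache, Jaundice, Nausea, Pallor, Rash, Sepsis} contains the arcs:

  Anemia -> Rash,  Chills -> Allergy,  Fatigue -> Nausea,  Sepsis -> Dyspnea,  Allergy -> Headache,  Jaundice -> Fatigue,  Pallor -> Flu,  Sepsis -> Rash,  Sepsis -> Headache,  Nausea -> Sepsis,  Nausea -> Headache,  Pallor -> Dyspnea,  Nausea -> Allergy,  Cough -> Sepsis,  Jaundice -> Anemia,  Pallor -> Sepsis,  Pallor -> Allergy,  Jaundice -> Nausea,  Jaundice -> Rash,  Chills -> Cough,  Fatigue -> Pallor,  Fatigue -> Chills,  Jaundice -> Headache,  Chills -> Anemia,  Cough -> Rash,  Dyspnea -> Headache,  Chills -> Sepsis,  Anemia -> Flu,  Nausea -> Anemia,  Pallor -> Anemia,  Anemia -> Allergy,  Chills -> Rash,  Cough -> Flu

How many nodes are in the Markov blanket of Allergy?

Allergy's parents: Anemia, Chills, Nausea, Pallor.
Allergy has child Headache.
Other parents of Allergy's children:
  Headache's other parents are Dyspnea, Jaundice, Nausea, Sepsis.
MB(Allergy) = {Anemia, Chills, Dyspnea, Headache, Jaundice, Nausea, Pallor, Sepsis}, which has 8 nodes.

8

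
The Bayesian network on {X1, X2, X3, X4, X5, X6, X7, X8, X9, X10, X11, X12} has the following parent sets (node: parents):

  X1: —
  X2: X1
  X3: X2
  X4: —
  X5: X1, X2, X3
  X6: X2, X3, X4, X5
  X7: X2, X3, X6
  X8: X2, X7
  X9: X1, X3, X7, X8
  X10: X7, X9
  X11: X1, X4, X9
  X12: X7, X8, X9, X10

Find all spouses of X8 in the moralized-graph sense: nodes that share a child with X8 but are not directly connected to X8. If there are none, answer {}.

Children of X8: X9, X12.
  X9 also has parents X1, X3, X7.
  X12 also has parents X7, X9, X10.
Excluding nodes already adjacent to X8 (X2, X7, X9, X12), the co-parent-only contribution is {X1, X3, X10}.

{X1, X3, X10}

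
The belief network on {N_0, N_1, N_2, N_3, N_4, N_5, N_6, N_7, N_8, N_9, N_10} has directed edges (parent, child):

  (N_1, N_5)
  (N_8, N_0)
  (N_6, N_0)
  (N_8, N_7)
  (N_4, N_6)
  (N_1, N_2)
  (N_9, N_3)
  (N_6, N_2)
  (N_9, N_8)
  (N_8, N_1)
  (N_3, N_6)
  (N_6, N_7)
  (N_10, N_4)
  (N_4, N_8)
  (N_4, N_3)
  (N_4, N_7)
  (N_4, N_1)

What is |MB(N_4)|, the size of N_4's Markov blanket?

By definition, MB(N_4) is built from N_4's parents, N_4's children, and the co-parents of N_4.
N_4 has parent N_10.
N_4's children: N_1, N_3, N_6, N_7, N_8.
Parents of each child, excluding N_4:
  parents(N_3) \ {N_4} = {N_9}.
  parents(N_6) \ {N_4} = {N_3}.
  N_8 also has parent N_9.
  parents(N_7) \ {N_4} = {N_6, N_8}.
  N_1's other parent is N_8.
MB(N_4) = {N_1, N_3, N_6, N_7, N_8, N_9, N_10}, which has 7 nodes.

7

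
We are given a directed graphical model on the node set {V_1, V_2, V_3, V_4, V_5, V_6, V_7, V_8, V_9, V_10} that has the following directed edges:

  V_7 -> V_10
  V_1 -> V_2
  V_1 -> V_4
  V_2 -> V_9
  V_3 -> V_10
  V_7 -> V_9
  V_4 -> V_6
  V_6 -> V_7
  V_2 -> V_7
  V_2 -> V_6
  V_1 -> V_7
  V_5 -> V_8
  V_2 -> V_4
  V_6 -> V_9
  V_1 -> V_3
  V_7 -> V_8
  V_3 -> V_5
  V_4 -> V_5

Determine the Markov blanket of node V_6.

V_6's parents: V_2, V_4.
Ch(V_6) = {V_7, V_9}.
Co-parents of V_6 (other parents of its children):
  V_7 also has parents V_1, V_2.
  V_9 also has parents V_2, V_7.
Taking the union gives {V_1, V_2, V_4, V_7, V_9}.

{V_1, V_2, V_4, V_7, V_9}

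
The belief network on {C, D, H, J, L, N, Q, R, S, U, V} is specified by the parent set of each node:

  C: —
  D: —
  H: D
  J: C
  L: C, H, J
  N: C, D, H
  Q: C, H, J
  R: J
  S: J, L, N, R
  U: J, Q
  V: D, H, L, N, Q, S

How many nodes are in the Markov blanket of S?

A node's Markov blanket = Pa ∪ Ch ∪ (parents of Ch other than the node itself).
Pa(S) = {J, L, N, R}.
Ch(S) = {V}.
Other parents of S's children:
  V: D, H, L, N, Q
MB(S) = {D, H, J, L, N, Q, R, V}, which has 8 nodes.

8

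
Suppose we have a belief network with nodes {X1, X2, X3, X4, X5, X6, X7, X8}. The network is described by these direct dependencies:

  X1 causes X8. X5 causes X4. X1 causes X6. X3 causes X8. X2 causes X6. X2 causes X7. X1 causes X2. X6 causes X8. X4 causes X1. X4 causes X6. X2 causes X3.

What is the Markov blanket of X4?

{X1, X2, X5, X6}

A node's Markov blanket = Pa ∪ Ch ∪ (parents of Ch other than the node itself).
Parents of X4: X5.
X4 has children X1, X6.
For each child, the remaining parents (spouses of X4):
  X1: —
  X6: X1, X2
Union: {X5} ∪ {X1, X6} ∪ {X1, X2} = {X1, X2, X5, X6}.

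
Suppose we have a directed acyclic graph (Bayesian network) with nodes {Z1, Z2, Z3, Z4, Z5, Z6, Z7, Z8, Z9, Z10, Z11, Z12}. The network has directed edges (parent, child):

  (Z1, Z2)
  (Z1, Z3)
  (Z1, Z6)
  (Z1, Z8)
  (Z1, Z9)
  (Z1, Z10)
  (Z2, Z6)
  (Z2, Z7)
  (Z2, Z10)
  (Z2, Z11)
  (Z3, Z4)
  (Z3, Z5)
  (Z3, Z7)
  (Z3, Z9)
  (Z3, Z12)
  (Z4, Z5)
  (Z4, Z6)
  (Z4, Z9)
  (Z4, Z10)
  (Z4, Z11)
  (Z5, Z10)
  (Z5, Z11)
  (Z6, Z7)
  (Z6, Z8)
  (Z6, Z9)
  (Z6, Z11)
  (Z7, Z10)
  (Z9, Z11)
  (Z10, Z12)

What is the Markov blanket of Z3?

Pa(Z3) = {Z1}.
Ch(Z3) = {Z4, Z5, Z7, Z9, Z12}.
For each child, the remaining parents (spouses of Z3):
  Z4 has no other parent.
  Z5's other parent is Z4.
  parents(Z7) \ {Z3} = {Z2, Z6}.
  Z9's other parents are Z1, Z4, Z6.
  Z12's other parent is Z10.
Union: {Z1} ∪ {Z4, Z5, Z7, Z9, Z12} ∪ {Z1, Z2, Z4, Z6, Z10} = {Z1, Z2, Z4, Z5, Z6, Z7, Z9, Z10, Z12}.

{Z1, Z2, Z4, Z5, Z6, Z7, Z9, Z10, Z12}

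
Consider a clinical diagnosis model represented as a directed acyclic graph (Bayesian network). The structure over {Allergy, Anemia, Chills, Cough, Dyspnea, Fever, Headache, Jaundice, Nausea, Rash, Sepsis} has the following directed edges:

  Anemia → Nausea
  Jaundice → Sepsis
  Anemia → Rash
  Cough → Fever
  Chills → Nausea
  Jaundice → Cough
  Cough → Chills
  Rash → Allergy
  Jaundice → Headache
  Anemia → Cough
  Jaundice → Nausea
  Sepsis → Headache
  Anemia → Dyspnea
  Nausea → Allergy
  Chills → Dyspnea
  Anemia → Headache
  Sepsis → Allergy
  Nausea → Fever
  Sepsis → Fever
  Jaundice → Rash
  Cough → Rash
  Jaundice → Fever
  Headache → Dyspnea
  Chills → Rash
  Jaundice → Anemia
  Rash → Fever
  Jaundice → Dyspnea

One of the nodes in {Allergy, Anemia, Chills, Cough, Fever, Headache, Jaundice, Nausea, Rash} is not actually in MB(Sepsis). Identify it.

Sepsis has parent Jaundice.
Ch(Sepsis) = {Allergy, Fever, Headache}.
Parents of each child, excluding Sepsis:
  Headache's other parents are Anemia, Jaundice.
  parents(Fever) \ {Sepsis} = {Cough, Jaundice, Nausea, Rash}.
  Allergy's other parents are Nausea, Rash.
MB(Sepsis) = {Allergy, Anemia, Cough, Fever, Headache, Jaundice, Nausea, Rash}.
Chills is neither a parent, child, nor co-parent of Sepsis, so it does not belong.

Chills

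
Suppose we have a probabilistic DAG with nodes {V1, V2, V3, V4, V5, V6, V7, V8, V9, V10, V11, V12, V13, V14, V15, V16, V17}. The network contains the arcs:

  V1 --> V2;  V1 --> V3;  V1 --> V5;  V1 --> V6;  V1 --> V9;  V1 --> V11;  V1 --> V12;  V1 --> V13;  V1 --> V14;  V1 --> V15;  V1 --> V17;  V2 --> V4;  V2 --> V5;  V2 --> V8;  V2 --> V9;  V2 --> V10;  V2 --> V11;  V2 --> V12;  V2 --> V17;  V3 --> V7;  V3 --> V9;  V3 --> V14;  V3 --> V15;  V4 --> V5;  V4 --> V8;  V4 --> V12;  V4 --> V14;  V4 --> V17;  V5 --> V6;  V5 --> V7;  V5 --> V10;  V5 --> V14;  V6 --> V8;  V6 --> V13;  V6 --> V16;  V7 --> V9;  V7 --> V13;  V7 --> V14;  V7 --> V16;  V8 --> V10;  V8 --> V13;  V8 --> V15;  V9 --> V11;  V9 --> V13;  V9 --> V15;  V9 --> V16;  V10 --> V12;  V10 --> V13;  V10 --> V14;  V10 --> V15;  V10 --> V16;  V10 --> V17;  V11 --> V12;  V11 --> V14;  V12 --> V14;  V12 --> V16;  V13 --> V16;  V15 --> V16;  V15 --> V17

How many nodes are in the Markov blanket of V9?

12

V9 has parents V1, V2, V3, V7.
V9's children: V11, V13, V15, V16.
Other parents of V9's children:
  V11 also has parents V1, V2.
  V13's other parents are V1, V6, V7, V8, V10.
  V15's other parents are V1, V3, V8, V10.
  V16's other parents are V6, V7, V10, V12, V13, V15.
MB(V9) = {V1, V2, V3, V6, V7, V8, V10, V11, V12, V13, V15, V16}, which has 12 nodes.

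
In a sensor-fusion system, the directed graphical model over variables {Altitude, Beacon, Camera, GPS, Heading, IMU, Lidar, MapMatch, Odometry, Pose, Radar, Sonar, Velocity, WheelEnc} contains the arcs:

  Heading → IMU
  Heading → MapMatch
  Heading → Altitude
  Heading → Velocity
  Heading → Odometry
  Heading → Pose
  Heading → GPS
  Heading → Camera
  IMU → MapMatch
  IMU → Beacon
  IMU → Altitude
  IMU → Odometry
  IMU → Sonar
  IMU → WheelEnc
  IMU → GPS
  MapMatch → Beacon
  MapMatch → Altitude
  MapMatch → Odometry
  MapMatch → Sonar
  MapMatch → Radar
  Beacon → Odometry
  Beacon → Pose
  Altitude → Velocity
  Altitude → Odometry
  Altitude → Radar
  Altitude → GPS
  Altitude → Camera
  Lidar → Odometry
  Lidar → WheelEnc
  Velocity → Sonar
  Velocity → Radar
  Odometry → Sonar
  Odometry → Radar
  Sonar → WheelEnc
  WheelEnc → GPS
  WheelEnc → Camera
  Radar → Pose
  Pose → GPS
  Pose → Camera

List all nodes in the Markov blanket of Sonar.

{IMU, Lidar, MapMatch, Odometry, Velocity, WheelEnc}

Sonar has parents IMU, MapMatch, Odometry, Velocity.
Sonar's children: WheelEnc.
For each child, the remaining parents (spouses of Sonar):
  WheelEnc also has parents IMU, Lidar.
Union: {IMU, MapMatch, Odometry, Velocity} ∪ {WheelEnc} ∪ {IMU, Lidar} = {IMU, Lidar, MapMatch, Odometry, Velocity, WheelEnc}.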